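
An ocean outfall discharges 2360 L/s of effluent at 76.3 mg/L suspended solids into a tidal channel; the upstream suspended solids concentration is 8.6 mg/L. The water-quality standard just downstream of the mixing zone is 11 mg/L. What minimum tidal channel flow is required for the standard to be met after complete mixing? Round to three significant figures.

Set C_mix = 11: (Q·8.600 + 2360·76.30) / (Q + 2360) = 11
→ Q = 2360·(76.30 − 11)/(11 − 8.600) = 64210 L/s.

64200 L/s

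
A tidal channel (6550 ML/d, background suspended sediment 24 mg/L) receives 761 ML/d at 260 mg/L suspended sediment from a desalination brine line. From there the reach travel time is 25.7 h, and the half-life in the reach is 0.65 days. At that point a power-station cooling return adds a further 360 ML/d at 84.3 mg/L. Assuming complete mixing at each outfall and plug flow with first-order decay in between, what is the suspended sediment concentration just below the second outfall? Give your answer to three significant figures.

18.7 mg/L

Mixed concentration C = ΣQC/ΣQ = (6550·24.00 + 761.0·260.0) / 7311 = 355100/7311 = 48.57 mg/L; combined flow 7311 ML/d.
Half-life 0.65 d → k = ln 2 / 0.65 = 1.066 d⁻¹.
First-order decay: C = 48.57·exp(−k·t) = 48.57·0.3192 = 15.50 mg/L.
At the second outfall, C = (7311·15.50 + 360.0·84.30) / (7311 + 360.0) = 18.73 mg/L.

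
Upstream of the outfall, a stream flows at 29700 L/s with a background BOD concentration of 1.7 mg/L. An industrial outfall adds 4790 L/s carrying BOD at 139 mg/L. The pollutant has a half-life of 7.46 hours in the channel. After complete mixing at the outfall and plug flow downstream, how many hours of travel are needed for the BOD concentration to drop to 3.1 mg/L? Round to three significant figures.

20.5 h

Flow-weighted average: C = (29700·1.700 + 4790·139.0) / 34490 = 716300/34490 = 20.77 mg/L.
Half-life 7.46 h → k = ln 2 / 7.46 = 0.09292 h⁻¹ = 2.230 d⁻¹.
20.77·exp(−k·t) = 3.1 → t = ln(20.77/3.1)/k = 73690 s = 20.47 h.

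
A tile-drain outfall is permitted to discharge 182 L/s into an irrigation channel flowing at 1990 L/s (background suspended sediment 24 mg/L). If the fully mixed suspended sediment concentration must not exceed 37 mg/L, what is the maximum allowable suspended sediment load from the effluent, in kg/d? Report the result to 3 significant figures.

2820 kg/d

Mass balance at the limit: 1990·24.00 + 182.0·Cₑ = 2172·37 → Cₑ = 179.1 mg/L.
182.0 L/s = 0.1820 m³/s. Load = 0.1820 m³/s × 179.1 g/m³ × 86 400 s/d = 2817 kg/d.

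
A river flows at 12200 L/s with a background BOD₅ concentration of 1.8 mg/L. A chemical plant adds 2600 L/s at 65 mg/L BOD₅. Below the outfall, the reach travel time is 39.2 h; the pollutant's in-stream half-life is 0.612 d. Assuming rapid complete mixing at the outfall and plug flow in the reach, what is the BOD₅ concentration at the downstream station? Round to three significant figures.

After mixing, C = (12200·1.800 + 2600·65.00) / 14800 = 191000/14800 = 12.90 mg/L.
Half-life 0.612 d → k = ln 2 / 0.612 = 1.133 d⁻¹.
Decay over the reach: 12.90·exp(−kt) = 12.90·0.1573 = 2.029 mg/L.

2.03 mg/L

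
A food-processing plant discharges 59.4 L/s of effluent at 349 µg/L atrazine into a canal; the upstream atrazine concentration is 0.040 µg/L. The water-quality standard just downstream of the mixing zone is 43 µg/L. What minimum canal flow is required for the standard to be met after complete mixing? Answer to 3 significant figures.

Set C_mix = 43: (Q·0.04000 + 59.40·349.0) / (Q + 59.40) = 43
→ Q = 59.40·(349.0 − 43)/(43 − 0.04000) = 423.1 L/s.

423 L/s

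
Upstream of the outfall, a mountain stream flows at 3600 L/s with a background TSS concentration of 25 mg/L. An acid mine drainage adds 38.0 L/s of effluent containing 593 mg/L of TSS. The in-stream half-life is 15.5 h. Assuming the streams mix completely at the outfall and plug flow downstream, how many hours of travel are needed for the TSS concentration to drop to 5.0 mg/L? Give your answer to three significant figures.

Mixed concentration C = ΣQC/ΣQ = (3600·25.00 + 38.00·593.0) / 3638 = 112500/3638 = 30.93 mg/L.
Half-life 15.5 h → k = ln 2 / 15.5 = 0.04472 h⁻¹ = 1.073 d⁻¹.
30.93·exp(−k·t) = 5.0 → t = ln(30.93/5.0)/k = 146700 s = 40.75 h.

40.8 h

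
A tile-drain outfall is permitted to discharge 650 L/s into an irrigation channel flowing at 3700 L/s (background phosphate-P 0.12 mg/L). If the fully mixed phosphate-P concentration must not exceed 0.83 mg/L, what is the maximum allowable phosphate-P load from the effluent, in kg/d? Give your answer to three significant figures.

Mass balance at the limit: 3700·0.1200 + 650.0·Cₑ = 4350·0.83 → Cₑ = 4.872 mg/L.
650.0 L/s = 0.6500 m³/s. Load = 0.6500 m³/s × 4.872 g/m³ × 86 400 s/d = 273.6 kg/d.

274 kg/d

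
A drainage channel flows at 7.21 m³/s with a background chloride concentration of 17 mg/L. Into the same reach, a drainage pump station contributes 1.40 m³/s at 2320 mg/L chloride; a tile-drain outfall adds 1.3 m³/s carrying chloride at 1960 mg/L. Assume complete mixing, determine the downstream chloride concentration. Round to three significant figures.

After mixing, C = (7.210·17.00 + 1.400·2320 + 1.300·1960) / 9.910 = 5919/9.910 = 597.2 mg/L.

597 mg/L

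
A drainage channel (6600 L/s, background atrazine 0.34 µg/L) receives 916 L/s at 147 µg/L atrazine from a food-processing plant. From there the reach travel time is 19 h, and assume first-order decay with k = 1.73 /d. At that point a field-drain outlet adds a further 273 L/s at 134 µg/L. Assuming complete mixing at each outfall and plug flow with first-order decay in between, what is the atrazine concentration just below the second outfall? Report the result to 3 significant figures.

9.16 µg/L

Conservation of mass: C = (6600·0.3400 + 916.0·147.0) / 7516 = 136900/7516 = 18.21 µg/L; combined flow 7516 L/s.
First-order decay: C = 18.21·exp(−k·t) = 18.21·0.2542 = 4.630 µg/L.
At the second outfall, C = (7516·4.630 + 273.0·134.0) / (7516 + 273.0) = 9.165 µg/L.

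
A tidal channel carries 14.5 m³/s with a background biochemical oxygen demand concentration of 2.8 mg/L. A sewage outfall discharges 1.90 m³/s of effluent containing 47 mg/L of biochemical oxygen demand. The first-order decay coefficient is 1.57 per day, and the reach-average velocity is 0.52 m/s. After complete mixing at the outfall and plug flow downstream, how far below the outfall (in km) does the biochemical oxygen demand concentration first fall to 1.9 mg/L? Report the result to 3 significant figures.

Mixed concentration C = ΣQC/ΣQ = (14.50·2.800 + 1.900·47.00) / 16.40 = 129.9/16.40 = 7.921 mg/L.
Set 7.921·exp(−k·t) = 1.9 → t = ln(7.921/1.9)/k = 78570 s = 21.82 h.
Distance = v·t = 0.52·78570 = 40850 m = 40.85 km.

40.9 km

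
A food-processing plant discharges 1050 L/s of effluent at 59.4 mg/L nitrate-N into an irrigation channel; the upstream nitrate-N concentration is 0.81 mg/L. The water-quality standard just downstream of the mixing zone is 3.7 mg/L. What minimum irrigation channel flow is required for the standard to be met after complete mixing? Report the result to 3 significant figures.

Set C_mix = 3.7: (Q·0.8100 + 1050·59.40) / (Q + 1050) = 3.7
→ Q = 1050·(59.40 − 3.7)/(3.7 − 0.8100) = 20240 L/s.

20200 L/s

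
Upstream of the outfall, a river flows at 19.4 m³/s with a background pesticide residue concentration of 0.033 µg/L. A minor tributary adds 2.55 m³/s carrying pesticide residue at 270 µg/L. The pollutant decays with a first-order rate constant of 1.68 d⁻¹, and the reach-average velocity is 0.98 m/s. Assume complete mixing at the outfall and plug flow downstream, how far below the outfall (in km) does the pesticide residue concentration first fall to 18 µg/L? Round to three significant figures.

After mixing, C = (19.40·0.03300 + 2.550·270.0) / 21.95 = 689.1/21.95 = 31.40 µg/L.
Set 31.40·exp(−k·t) = 18 → t = ln(31.40/18)/k = 28610 s = 7.947 h.
Distance = v·t = 0.98·28610 = 28040 m = 28.04 km.

28.0 km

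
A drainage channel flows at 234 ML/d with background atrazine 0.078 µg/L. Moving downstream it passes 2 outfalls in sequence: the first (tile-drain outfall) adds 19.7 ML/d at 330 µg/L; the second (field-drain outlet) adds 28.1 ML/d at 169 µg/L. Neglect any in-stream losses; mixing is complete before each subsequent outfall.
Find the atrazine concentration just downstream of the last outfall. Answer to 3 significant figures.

After outfall 1: Q = 234.0 + 19.70 = 253.7 ML/d; C = (234.0·0.07800 + 19.70·330.0)/253.7 = 25.70 µg/L.
After outfall 2: Q = 253.7 + 28.10 = 281.8 ML/d; C = (253.7·25.70 + 28.10·169.0)/281.8 = 39.99 µg/L.

40.0 µg/L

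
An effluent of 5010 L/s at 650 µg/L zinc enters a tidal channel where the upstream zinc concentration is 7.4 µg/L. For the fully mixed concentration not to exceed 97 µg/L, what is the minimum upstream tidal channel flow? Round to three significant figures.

30900 L/s

Set C_mix = 97: (Q·7.400 + 5010·650.0) / (Q + 5010) = 97
→ Q = 5010·(650.0 − 97)/(97 − 7.400) = 30920 L/s.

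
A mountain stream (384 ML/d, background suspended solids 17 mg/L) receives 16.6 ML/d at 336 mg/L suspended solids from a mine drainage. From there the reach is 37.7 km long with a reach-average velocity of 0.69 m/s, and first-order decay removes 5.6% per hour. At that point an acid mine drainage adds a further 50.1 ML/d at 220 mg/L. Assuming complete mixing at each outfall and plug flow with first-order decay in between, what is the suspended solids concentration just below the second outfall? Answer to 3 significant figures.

Mass balance: C = (384.0·17.00 + 16.60·336.0) / 400.6 = 12110/400.6 = 30.22 mg/L; combined flow 400.6 ML/d.
Travel time t = 37.7·1000 / 0.69 = 54640 s = 15.18 h.
5.6%/h lost → k = −ln(1 − 0.056) = 0.05763 h⁻¹.
After decay, C = 30.22 × e^(−kt) = 30.22 × 0.4170 = 12.60 mg/L.
Second outfall: C = (400.6·12.60 + 50.10·220.0)/450.7 = 35.66 mg/L.

35.7 mg/L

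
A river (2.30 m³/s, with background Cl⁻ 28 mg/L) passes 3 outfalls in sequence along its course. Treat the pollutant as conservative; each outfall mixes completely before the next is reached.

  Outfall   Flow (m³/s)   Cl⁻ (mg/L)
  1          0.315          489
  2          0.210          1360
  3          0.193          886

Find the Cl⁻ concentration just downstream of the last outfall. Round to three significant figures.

Outfall 1: combined Q = 2.615 m³/s; C = (2.300·28.00 + 0.3150·489.0)/2.615 = 83.53 mg/L.
Outfall 2: combined Q = 2.825 m³/s; C = (2.615·83.53 + 0.2100·1360)/2.825 = 178.4 mg/L.
Outfall 3: combined Q = 3.018 m³/s; C = (2.825·178.4 + 0.1930·886.0)/3.018 = 223.7 mg/L.

224 mg/L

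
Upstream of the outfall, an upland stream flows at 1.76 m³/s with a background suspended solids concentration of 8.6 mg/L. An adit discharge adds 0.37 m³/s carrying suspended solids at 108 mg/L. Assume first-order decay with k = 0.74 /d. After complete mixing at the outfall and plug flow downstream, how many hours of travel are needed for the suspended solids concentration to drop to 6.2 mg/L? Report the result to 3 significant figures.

Conservation of mass: C = (1.760·8.600 + 0.3700·108.0) / 2.130 = 55.10/2.130 = 25.87 mg/L.
25.87·exp(−k·t) = 6.2 → t = ln(25.87/6.2)/k = 166800 s = 46.33 h.

46.3 h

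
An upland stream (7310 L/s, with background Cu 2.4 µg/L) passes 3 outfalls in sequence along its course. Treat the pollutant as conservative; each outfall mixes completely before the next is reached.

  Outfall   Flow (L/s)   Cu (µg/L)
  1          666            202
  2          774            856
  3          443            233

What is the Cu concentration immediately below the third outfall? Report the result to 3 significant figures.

99.8 µg/L

Outfall 1: combined Q = 7976 L/s; C = (7310·2.400 + 666.0·202.0)/7976 = 19.07 µg/L.
Outfall 2: combined Q = 8750 L/s; C = (7976·19.07 + 774.0·856.0)/8750 = 93.10 µg/L.
Outfall 3: combined Q = 9193 L/s; C = (8750·93.10 + 443.0·233.0)/9193 = 99.84 µg/L.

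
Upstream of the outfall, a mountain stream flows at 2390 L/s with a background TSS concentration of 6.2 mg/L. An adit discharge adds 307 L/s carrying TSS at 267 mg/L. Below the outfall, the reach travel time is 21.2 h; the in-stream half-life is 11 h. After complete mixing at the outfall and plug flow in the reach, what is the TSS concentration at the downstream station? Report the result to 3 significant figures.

9.44 mg/L

Conservation of mass: C = (2390·6.200 + 307.0·267.0) / 2697 = 96790/2697 = 35.89 mg/L.
Half-life 11 h → k = ln 2 / 11 = 0.06301 h⁻¹ = 1.512 d⁻¹.
First-order decay: C = 35.89·exp(−k·t) = 35.89·0.2629 = 9.436 mg/L.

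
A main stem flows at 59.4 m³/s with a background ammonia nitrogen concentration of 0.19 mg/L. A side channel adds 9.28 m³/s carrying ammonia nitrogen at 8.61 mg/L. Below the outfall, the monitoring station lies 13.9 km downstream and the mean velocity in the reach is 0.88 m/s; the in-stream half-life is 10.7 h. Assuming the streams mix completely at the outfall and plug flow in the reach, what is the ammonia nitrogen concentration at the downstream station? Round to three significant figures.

0.999 mg/L

After mixing, C = (59.40·0.1900 + 9.280·8.610) / 68.68 = 91.19/68.68 = 1.328 mg/L.
Travel time t = 13.9·1000 / 0.88 = 15800 s = 4.388 h.
Half-life 10.7 h → k = ln 2 / 10.7 = 0.06478 h⁻¹ = 1.555 d⁻¹.
Decay over the reach: 1.328·exp(−kt) = 1.328·0.7526 = 0.9992 mg/L.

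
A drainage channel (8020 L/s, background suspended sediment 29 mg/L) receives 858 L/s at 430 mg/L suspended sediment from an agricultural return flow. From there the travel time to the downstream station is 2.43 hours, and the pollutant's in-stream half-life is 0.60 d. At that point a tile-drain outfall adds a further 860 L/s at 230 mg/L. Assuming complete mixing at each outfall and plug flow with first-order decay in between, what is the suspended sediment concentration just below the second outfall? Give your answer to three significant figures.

Conservation of mass: C = (8020·29.00 + 858.0·430.0) / 8878 = 601500/8878 = 67.75 mg/L; combined flow 8878 L/s.
Half-life 0.60 d → k = ln 2 / 0.60 = 1.155 d⁻¹.
First-order decay: C = 67.75·exp(−k·t) = 67.75·0.8896 = 60.27 mg/L.
Second outfall: C = (8878·60.27 + 860.0·230.0)/9738 = 75.26 mg/L.

75.3 mg/L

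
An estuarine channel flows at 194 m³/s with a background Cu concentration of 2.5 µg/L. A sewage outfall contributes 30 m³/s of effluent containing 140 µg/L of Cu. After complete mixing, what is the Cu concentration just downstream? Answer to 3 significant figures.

20.9 µg/L

After mixing, C = (194.0·2.500 + 30.00·140.0) / 224.0 = 4685/224.0 = 20.92 µg/L.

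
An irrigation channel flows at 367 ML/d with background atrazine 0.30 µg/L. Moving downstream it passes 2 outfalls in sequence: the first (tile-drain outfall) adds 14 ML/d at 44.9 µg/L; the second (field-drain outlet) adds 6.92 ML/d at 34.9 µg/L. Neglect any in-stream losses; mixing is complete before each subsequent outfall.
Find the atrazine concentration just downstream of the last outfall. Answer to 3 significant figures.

2.53 µg/L

Outfall 1: combined Q = 381.0 ML/d; C = (367.0·0.3000 + 14.00·44.90)/381.0 = 1.939 µg/L.
Outfall 2: combined Q = 387.9 ML/d; C = (381.0·1.939 + 6.920·34.90)/387.9 = 2.527 µg/L.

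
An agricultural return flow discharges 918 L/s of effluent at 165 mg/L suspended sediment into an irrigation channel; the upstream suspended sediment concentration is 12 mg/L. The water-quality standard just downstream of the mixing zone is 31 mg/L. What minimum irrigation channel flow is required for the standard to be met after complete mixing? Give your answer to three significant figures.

Set C_mix = 31: (Q·12.00 + 918.0·165.0) / (Q + 918.0) = 31
→ Q = 918.0·(165.0 − 31)/(31 − 12.00) = 6474 L/s.

6470 L/s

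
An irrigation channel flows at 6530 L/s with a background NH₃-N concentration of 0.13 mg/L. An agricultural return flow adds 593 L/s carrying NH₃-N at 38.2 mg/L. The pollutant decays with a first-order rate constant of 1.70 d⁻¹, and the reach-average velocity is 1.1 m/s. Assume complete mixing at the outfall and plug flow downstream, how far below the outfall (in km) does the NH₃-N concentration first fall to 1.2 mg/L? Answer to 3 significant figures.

56.5 km

Mass balance: C = (6530·0.1300 + 593.0·38.20) / 7123 = 23500/7123 = 3.299 mg/L.
Set 3.299·exp(−k·t) = 1.2 → t = ln(3.299/1.2)/k = 51400 s = 14.28 h.
Distance = v·t = 1.1·51400 = 56540 m = 56.54 km.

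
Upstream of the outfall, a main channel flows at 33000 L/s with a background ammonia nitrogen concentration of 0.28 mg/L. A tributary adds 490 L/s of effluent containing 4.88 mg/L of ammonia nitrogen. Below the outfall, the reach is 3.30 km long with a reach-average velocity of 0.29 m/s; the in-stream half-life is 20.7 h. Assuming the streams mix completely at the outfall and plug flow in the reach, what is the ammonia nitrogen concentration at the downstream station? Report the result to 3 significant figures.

Flow-weighted average: C = (33000·0.2800 + 490.0·4.880) / 33490 = 11630/33490 = 0.3473 mg/L.
Travel time t = 3.30·1000 / 0.29 = 11380 s = 3.161 h.
Half-life 20.7 h → k = ln 2 / 20.7 = 0.03349 h⁻¹ = 0.8036 d⁻¹.
Applying C = C₀e^(−kt): 0.3473 × 0.8996 = 0.3124 mg/L.

0.312 mg/L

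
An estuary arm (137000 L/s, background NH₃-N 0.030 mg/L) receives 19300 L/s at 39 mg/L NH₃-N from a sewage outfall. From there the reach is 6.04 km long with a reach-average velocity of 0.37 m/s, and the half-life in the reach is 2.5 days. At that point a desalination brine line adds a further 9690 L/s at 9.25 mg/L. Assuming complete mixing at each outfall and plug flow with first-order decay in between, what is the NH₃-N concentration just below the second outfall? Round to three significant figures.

Conservation of mass: C = (137000·0.03000 + 19300·39.00) / 156300 = 756800/156300 = 4.842 mg/L; combined flow 156300 L/s.
Travel time t = 6.04·1000 / 0.37 = 16320 s = 4.535 h.
Half-life 2.5 d → k = ln 2 / 2.5 = 0.2773 d⁻¹.
After decay, C = 4.842 × e^(−kt) = 4.842 × 0.9490 = 4.595 mg/L.
At the second outfall, C = (156300·4.595 + 9690·9.250) / (156300 + 9690) = 4.867 mg/L.

4.87 mg/L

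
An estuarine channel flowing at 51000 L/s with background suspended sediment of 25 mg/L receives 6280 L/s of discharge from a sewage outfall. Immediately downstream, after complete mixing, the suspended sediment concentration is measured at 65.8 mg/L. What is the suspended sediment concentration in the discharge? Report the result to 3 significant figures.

397 mg/L

Mass balance: 51000·25.00 + 6280·Cₑ = 57280·65.80
→ Cₑ = (57280·65.80 − 51000·25.00) / 6280 = 397.1 mg/L.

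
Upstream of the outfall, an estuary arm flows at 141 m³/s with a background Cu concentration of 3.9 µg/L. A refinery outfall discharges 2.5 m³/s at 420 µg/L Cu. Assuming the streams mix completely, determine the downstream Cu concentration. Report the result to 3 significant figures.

11.1 µg/L

Mass balance: C = (141.0·3.900 + 2.500·420.0) / 143.5 = 1600/143.5 = 11.15 µg/L.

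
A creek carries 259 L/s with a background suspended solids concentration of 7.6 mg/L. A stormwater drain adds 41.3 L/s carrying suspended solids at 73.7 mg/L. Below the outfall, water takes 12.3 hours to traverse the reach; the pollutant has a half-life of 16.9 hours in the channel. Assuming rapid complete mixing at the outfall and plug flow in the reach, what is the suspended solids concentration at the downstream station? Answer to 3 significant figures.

Mixed concentration C = ΣQC/ΣQ = (259.0·7.600 + 41.30·73.70) / 300.3 = 5012/300.3 = 16.69 mg/L.
Half-life 16.9 h → k = ln 2 / 16.9 = 0.04101 h⁻¹ = 0.9844 d⁻¹.
Applying C = C₀e^(−kt): 16.69 × 0.6038 = 10.08 mg/L.

10.1 mg/L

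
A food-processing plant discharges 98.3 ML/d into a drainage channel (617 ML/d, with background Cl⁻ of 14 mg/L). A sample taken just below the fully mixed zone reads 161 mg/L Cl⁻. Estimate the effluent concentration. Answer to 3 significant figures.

1080 mg/L

Mass balance: 617.0·14.00 + 98.30·Cₑ = 715.3·161.0
→ Cₑ = (715.3·161.0 − 617.0·14.00) / 98.30 = 1084 mg/L.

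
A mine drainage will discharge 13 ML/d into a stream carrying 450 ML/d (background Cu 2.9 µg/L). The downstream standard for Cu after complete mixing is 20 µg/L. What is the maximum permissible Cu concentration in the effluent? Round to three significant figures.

612 µg/L

At the limit, (Qr·Cr + Qe·Cₑ)/(Qr + Qe) = 20:
Cₑ = (463.0·20 − 450.0·2.900) / 13.00 = 611.9 µg/L.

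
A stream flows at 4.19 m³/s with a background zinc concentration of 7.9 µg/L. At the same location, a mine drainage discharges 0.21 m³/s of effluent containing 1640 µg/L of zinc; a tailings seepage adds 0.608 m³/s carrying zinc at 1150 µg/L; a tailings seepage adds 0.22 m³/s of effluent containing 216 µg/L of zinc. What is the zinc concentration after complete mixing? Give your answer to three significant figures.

Mixed concentration C = ΣQC/ΣQ = (4.190·7.900 + 0.2100·1640 + 0.6080·1150 + 0.2200·216.0) / 5.228 = 1124/5.228 = 215.0 µg/L.

215 µg/L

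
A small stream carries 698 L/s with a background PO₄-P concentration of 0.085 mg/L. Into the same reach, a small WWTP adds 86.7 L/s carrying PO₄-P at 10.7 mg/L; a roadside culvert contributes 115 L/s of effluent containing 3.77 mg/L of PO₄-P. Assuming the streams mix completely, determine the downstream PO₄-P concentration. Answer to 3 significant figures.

1.58 mg/L

Flow-weighted average: C = (698.0·0.08500 + 86.70·10.70 + 115.0·3.770) / 899.7 = 1421/899.7 = 1.579 mg/L.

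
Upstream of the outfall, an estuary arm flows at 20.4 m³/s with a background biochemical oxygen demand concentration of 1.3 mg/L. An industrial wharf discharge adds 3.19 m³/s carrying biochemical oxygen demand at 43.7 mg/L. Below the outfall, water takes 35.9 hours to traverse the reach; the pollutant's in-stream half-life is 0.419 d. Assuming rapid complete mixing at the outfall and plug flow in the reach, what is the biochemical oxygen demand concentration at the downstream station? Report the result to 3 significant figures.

0.592 mg/L

Flow-weighted average: C = (20.40·1.300 + 3.190·43.70) / 23.59 = 165.9/23.59 = 7.034 mg/L.
Half-life 0.419 d → k = ln 2 / 0.419 = 1.654 d⁻¹.
First-order decay: C = 7.034·exp(−k·t) = 7.034·0.08420 = 0.5922 mg/L.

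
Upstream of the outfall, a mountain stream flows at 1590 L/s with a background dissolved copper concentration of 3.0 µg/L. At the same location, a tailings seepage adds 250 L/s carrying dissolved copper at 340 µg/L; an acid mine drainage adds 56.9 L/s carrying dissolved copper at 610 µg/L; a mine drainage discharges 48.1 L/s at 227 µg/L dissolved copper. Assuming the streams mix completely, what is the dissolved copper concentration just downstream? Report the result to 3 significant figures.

69.6 µg/L

After mixing, C = (1590·3.000 + 250.0·340.0 + 56.90·610.0 + 48.10·227.0) / 1945 = 135400/1945 = 69.61 µg/L.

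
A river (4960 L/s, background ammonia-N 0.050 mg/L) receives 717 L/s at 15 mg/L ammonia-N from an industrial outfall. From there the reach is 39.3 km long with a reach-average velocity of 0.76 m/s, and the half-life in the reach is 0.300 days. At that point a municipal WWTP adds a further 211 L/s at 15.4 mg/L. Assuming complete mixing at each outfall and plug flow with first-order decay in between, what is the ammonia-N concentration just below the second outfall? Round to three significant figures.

1.02 mg/L

Mass balance: C = (4960·0.05000 + 717.0·15.00) / 5677 = 11000/5677 = 1.938 mg/L; combined flow 5677 L/s.
Travel time t = 39.3·1000 / 0.76 = 51710 s = 14.36 h.
Half-life 0.300 d → k = ln 2 / 0.300 = 2.310 d⁻¹.
After decay, C = 1.938 × e^(−kt) = 1.938 × 0.2509 = 0.4862 mg/L.
At the second outfall, C = (5677·0.4862 + 211.0·15.40) / (5677 + 211.0) = 1.021 mg/L.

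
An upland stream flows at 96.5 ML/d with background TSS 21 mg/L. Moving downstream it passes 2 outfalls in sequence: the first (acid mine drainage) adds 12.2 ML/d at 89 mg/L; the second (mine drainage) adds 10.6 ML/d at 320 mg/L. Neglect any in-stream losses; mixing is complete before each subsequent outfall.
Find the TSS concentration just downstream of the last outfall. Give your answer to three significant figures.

54.5 mg/L

After outfall 1: Q = 96.50 + 12.20 = 108.7 ML/d; C = (96.50·21.00 + 12.20·89.00)/108.7 = 28.63 mg/L.
After outfall 2: Q = 108.7 + 10.60 = 119.3 ML/d; C = (108.7·28.63 + 10.60·320.0)/119.3 = 54.52 mg/L.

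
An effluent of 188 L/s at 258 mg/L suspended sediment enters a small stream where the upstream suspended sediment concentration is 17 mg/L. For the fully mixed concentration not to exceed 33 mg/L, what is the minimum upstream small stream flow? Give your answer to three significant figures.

2640 L/s

Set C_mix = 33: (Q·17.00 + 188.0·258.0) / (Q + 188.0) = 33
→ Q = 188.0·(258.0 − 33)/(33 − 17.00) = 2644 L/s.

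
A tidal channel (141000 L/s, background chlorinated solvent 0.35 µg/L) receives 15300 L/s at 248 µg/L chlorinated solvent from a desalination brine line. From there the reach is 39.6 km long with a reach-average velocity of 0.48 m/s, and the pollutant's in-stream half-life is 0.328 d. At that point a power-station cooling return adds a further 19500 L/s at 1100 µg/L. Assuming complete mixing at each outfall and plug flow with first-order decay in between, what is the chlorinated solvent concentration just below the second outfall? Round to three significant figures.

Mass balance: C = (141000·0.3500 + 15300·248.0) / 156300 = 3844000/156300 = 24.59 µg/L; combined flow 156300 L/s.
Travel time t = 39.6·1000 / 0.48 = 82500 s = 22.92 h.
Half-life 0.328 d → k = ln 2 / 0.328 = 2.113 d⁻¹.
Decay over the reach: 24.59·exp(−kt) = 24.59·0.1329 = 3.269 µg/L.
At the second outfall, C = (156300·3.269 + 19500·1100) / (156300 + 19500) = 124.9 µg/L.

125 µg/L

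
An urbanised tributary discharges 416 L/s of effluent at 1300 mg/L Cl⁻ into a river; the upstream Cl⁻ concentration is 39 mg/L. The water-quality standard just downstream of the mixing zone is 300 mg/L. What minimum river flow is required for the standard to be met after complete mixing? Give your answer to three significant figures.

1590 L/s

Set C_mix = 300: (Q·39.00 + 416.0·1300) / (Q + 416.0) = 300
→ Q = 416.0·(1300 − 300)/(300 − 39.00) = 1594 L/s.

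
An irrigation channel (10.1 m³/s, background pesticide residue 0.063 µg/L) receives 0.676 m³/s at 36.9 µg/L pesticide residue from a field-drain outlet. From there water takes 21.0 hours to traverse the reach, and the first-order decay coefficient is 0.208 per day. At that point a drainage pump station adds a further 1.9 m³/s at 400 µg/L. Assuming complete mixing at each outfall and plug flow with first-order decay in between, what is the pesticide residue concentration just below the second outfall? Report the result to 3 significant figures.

Mass balance: C = (10.10·0.06300 + 0.6760·36.90) / 10.78 = 25.58/10.78 = 2.374 µg/L; combined flow 10.78 m³/s.
After decay, C = 2.374 × e^(−kt) = 2.374 × 0.8336 = 1.979 µg/L.
At the second outfall, C = (10.78·1.979 + 1.900·400.0) / (10.78 + 1.900) = 61.64 µg/L.

61.6 µg/L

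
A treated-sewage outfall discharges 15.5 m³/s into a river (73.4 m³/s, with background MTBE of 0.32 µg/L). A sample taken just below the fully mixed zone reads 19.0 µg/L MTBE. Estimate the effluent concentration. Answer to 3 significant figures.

Mass balance: 73.40·0.3200 + 15.50·Cₑ = 88.90·19.00
→ Cₑ = (88.90·19.00 − 73.40·0.3200) / 15.50 = 107.5 µg/L.

107 µg/L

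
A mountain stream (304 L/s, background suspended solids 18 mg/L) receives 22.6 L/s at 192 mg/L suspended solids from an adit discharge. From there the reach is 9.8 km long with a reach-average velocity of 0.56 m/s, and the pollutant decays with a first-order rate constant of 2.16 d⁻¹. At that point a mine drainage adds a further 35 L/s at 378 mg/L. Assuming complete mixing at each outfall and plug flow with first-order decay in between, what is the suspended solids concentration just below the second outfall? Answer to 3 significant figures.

54.1 mg/L

Mixed concentration C = ΣQC/ΣQ = (304.0·18.00 + 22.60·192.0) / 326.6 = 9811/326.6 = 30.04 mg/L; combined flow 326.6 L/s.
Travel time t = 9.8·1000 / 0.56 = 17500 s = 4.861 h.
Decay over the reach: 30.04·exp(−kt) = 30.04·0.6456 = 19.40 mg/L.
Second outfall: C = (326.6·19.40 + 35.00·378.0)/361.6 = 54.11 mg/L.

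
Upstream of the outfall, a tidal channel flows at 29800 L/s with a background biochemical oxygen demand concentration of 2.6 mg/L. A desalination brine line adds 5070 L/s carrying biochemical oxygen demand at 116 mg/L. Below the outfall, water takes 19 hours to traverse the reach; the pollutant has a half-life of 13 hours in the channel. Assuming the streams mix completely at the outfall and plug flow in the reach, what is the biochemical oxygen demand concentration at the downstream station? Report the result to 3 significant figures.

6.93 mg/L

Mixed concentration C = ΣQC/ΣQ = (29800·2.600 + 5070·116.0) / 34870 = 665600/34870 = 19.09 mg/L.
Half-life 13 h → k = ln 2 / 13 = 0.05332 h⁻¹ = 1.280 d⁻¹.
After decay, C = 19.09 × e^(−kt) = 19.09 × 0.3631 = 6.931 mg/L.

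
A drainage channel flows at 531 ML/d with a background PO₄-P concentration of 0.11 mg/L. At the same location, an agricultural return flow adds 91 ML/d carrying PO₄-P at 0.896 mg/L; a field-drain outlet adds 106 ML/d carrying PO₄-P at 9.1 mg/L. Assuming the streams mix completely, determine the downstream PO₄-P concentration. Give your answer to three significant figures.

Mass balance: C = (531.0·0.1100 + 91.00·0.8960 + 106.0·9.100) / 728.0 = 1105/728.0 = 1.517 mg/L.

1.52 mg/L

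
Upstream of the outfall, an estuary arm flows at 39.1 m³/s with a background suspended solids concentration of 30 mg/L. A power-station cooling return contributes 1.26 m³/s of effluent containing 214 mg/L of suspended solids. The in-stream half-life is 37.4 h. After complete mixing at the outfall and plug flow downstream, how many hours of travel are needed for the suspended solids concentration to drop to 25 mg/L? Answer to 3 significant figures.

19.3 h

After mixing, C = (39.10·30.00 + 1.260·214.0) / 40.36 = 1443/40.36 = 35.74 mg/L.
Half-life 37.4 h → k = ln 2 / 37.4 = 0.01853 h⁻¹ = 0.4448 d⁻¹.
35.74·exp(−k·t) = 25 → t = ln(35.74/25)/k = 69450 s = 19.29 h.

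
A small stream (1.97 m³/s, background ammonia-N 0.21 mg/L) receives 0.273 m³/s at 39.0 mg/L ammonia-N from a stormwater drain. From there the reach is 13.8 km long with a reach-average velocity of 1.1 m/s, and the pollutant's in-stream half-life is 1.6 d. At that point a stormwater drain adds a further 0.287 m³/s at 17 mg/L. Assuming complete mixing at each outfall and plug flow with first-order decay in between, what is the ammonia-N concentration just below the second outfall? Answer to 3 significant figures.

6.03 mg/L

Conservation of mass: C = (1.970·0.2100 + 0.2730·39.00) / 2.243 = 11.06/2.243 = 4.931 mg/L; combined flow 2.243 m³/s.
Travel time t = 13.8·1000 / 1.1 = 12550 s = 3.485 h.
Half-life 1.6 d → k = ln 2 / 1.6 = 0.4332 d⁻¹.
First-order decay: C = 4.931·exp(−k·t) = 4.931·0.9390 = 4.631 mg/L.
At the second outfall, C = (2.243·4.631 + 0.2870·17.00) / (2.243 + 0.2870) = 6.034 mg/L.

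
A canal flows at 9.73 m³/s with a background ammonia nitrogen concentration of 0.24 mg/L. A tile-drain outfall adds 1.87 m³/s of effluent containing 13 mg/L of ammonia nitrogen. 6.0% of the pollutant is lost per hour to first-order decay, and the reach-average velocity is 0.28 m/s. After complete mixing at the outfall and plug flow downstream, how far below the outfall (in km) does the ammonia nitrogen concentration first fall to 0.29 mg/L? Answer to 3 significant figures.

After mixing, C = (9.730·0.2400 + 1.870·13.00) / 11.60 = 26.65/11.60 = 2.297 mg/L.
6.0%/h lost → k = −ln(1 − 0.06) = 0.06188 h⁻¹.
Set 2.297·exp(−k·t) = 0.29 → t = ln(2.297/0.29)/k = 120400 s = 33.45 h.
Distance = v·t = 0.28·120400 = 33710 m = 33.71 km.

33.7 km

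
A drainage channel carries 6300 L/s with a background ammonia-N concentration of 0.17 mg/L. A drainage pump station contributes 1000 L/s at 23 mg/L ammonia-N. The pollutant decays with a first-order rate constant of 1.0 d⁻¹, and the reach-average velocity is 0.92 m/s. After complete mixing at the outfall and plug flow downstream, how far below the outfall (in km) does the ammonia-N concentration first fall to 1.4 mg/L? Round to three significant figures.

68.1 km

After mixing, C = (6300·0.1700 + 1000·23.00) / 7300 = 24070/7300 = 3.297 mg/L.
Set 3.297·exp(−k·t) = 1.4 → t = ln(3.297/1.4)/k = 74020 s = 20.56 h.
Distance = v·t = 0.92·74020 = 68090 m = 68.09 km.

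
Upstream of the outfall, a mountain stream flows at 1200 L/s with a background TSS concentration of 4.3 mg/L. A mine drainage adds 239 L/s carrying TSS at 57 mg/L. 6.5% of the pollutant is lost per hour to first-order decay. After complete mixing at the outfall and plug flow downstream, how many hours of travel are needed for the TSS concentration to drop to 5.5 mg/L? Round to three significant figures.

Mixed concentration C = ΣQC/ΣQ = (1200·4.300 + 239.0·57.00) / 1439 = 18780/1439 = 13.05 mg/L.
6.5%/h lost → k = −ln(1 − 0.065) = 0.06721 h⁻¹.
13.05·exp(−k·t) = 5.5 → t = ln(13.05/5.5)/k = 46290 s = 12.86 h.

12.9 h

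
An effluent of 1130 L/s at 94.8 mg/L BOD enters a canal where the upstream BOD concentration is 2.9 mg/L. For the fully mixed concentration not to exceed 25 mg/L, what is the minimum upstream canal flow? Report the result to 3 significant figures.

Set C_mix = 25: (Q·2.900 + 1130·94.80) / (Q + 1130) = 25
→ Q = 1130·(94.80 − 25)/(25 − 2.900) = 3569 L/s.

3570 L/s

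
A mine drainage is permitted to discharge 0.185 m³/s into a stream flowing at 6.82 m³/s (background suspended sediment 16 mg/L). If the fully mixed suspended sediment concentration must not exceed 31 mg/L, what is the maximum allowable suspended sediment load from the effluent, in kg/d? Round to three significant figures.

Mass balance at the limit: 6.820·16.00 + 0.1850·Cₑ = 7.005·31 → Cₑ = 584.0 mg/L.
Load = 0.1850 m³/s × 584.0 g/m³ × 86 400 s/d = 9334 kg/d.

9330 kg/d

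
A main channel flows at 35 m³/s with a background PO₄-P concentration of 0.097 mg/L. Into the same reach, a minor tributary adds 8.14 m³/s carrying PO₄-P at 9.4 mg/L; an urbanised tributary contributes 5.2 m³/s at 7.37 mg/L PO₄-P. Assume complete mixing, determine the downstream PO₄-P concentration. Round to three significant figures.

2.45 mg/L

Flow-weighted average: C = (35.00·0.09700 + 8.140·9.400 + 5.200·7.370) / 48.34 = 118.2/48.34 = 2.446 mg/L.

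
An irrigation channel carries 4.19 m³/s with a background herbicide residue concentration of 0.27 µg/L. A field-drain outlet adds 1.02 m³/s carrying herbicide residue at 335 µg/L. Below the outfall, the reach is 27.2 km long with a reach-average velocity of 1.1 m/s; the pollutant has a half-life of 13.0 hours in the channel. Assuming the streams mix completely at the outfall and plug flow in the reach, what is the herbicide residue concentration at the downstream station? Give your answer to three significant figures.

45.6 µg/L

Mixed concentration C = ΣQC/ΣQ = (4.190·0.2700 + 1.020·335.0) / 5.210 = 342.8/5.210 = 65.80 µg/L.
Travel time t = 27.2·1000 / 1.1 = 24730 s = 6.869 h.
Half-life 13.0 h → k = ln 2 / 13.0 = 0.05332 h⁻¹ = 1.280 d⁻¹.
After decay, C = 65.80 × e^(−kt) = 65.80 × 0.6933 = 45.62 µg/L.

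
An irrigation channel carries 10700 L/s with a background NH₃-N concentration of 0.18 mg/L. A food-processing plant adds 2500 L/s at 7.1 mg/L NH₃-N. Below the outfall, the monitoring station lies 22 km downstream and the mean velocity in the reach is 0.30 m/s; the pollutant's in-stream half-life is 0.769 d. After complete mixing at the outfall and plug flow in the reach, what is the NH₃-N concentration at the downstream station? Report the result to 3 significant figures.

0.694 mg/L

Flow-weighted average: C = (10700·0.1800 + 2500·7.100) / 13200 = 19680/13200 = 1.491 mg/L.
Travel time t = 22·1000 / 0.30 = 73330 s = 20.37 h.
Half-life 0.769 d → k = ln 2 / 0.769 = 0.9014 d⁻¹.
After decay, C = 1.491 × e^(−kt) = 1.491 × 0.4653 = 0.6936 mg/L.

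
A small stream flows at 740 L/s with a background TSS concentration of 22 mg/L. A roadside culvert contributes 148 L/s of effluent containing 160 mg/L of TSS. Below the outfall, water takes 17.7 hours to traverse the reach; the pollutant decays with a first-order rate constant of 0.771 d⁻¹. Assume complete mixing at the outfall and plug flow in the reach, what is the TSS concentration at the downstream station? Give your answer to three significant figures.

25.5 mg/L

After mixing, C = (740.0·22.00 + 148.0·160.0) / 888.0 = 39960/888.0 = 45.00 mg/L.
Decay over the reach: 45.00·exp(−kt) = 45.00·0.5663 = 25.48 mg/L.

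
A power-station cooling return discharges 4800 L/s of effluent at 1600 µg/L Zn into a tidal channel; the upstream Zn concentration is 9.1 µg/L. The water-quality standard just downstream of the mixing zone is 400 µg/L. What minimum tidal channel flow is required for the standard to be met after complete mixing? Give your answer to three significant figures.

Set C_mix = 400: (Q·9.100 + 4800·1600) / (Q + 4800) = 400
→ Q = 4800·(1600 − 400)/(400 − 9.100) = 14740 L/s.

14700 L/s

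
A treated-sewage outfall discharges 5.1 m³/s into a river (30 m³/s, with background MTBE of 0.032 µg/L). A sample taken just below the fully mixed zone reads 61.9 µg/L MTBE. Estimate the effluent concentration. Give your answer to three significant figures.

Mass balance: 30.00·0.03200 + 5.100·Cₑ = 35.10·61.90
→ Cₑ = (35.10·61.90 − 30.00·0.03200) / 5.100 = 425.8 µg/L.

426 µg/L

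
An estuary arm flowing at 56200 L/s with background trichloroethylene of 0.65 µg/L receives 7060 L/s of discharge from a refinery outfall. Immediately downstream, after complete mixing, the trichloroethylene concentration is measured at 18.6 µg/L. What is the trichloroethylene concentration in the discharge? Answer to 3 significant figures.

Mass balance: 56200·0.6500 + 7060·Cₑ = 63260·18.60
→ Cₑ = (63260·18.60 − 56200·0.6500) / 7060 = 161.5 µg/L.

161 µg/L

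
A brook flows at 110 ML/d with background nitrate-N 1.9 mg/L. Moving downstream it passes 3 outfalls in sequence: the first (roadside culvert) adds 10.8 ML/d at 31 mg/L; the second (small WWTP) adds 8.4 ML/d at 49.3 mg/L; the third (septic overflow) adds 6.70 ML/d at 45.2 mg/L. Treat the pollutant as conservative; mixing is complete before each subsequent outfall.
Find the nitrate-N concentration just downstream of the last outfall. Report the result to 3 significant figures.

Below outfall 1: Q → 120.8 ML/d, C = (110.0·1.900 + 10.80·31.00)/120.8 = 4.502 mg/L.
Below outfall 2: Q → 129.2 ML/d, C = (120.8·4.502 + 8.400·49.30)/129.2 = 7.414 mg/L.
Below outfall 3: Q → 135.9 ML/d, C = (129.2·7.414 + 6.700·45.20)/135.9 = 9.277 mg/L.

9.28 mg/L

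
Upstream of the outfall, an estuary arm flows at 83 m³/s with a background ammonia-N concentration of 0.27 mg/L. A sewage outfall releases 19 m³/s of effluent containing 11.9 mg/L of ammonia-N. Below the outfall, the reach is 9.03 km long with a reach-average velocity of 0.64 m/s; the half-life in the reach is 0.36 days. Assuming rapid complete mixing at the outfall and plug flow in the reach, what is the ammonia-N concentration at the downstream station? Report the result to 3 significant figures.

Mass balance: C = (83.00·0.2700 + 19.00·11.90) / 102.0 = 248.5/102.0 = 2.436 mg/L.
Travel time t = 9.03·1000 / 0.64 = 14110 s = 3.919 h.
Half-life 0.36 d → k = ln 2 / 0.36 = 1.925 d⁻¹.
Applying C = C₀e^(−kt): 2.436 × 0.7302 = 1.779 mg/L.

1.78 mg/L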